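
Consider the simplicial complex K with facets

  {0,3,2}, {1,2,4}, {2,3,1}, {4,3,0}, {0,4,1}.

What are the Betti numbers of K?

b_0 = 1, b_1 = 1, b_2 = 0.

K has 5 vertices, 10 edges, 5 triangles.
rank ∂_0 = 0, rank ∂_1 = 4 ⇒ b_0 = 5 − 0 − 4 = 1; all invariant factors of ∂_1 are 1 so no torsion. So H_0 = Z.
rank ∂_1 = 4, rank ∂_2 = 5 ⇒ b_1 = 10 − 4 − 5 = 1; all invariant factors of ∂_2 are 1 so no torsion. So H_1 = Z.
rank ∂_2 = 5, rank ∂_3 = 0 ⇒ b_2 = 5 − 5 − 0 = 0. So H_2 = 0.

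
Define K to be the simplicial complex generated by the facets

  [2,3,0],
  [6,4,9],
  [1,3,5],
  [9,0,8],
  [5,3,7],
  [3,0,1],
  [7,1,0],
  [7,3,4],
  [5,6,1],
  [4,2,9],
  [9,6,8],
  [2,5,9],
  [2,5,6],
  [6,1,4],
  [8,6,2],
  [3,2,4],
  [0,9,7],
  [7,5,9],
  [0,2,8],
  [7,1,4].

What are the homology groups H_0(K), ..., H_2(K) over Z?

We work with the vertex ordering 0 < 1 < 2 < 3 < 4 < 5 < 6 < 7 < 8 < 9. The simplices of K, each written with vertices in increasing order, are:

  0-simplices (10): [0], [1], [2], [3], [4], [5], [6], [7], [8], [9]
  1-simplices (30): (30 of them)
  2-simplices (20): (20 of them)

so the chain groups are C_0 ≅ Z^10, C_1 ≅ Z^30, C_2 ≅ Z^20.

Boundary ∂_1: C_1 → C_0 sends each edge [p,q] (with p < q) to q − p. For instance
  ∂[2,8] = [8] − [2].
As a 10×30 matrix over Z this has rank 9, with invariant factors (1,1,1,1,1,1,1,1,1).

The boundary map ∂_2: C_2 → C_1 acts by ∂[p,q,r] = [q,r] − [p,r] + [p,q]. For instance
  ∂[1,5,6] = [5,6] − [1,6] + [1,5],
  ∂[3,5,7] = [5,7] − [3,7] + [3,5].
This gives a 30×20 integer matrix of rank 20; reducing to Smith normal form yields diagonal entries (1,1,1,1,1,1,1,1,1,1,1,1,1,1,1,1,1,1,1,2).

Now H_k = ker ∂_k / im ∂_{k+1}, so:

  H_0: rank C_0 − rank ∂_1 = 10 − 9 = 1, and the invariant factors of ∂_1 are all 1, so H_0 ≅ Z.
  H_1: rank ker ∂_1 − rank ∂_2 = (30 − 9) − 20 = 1, and ∂_2 has invariant factor 2 > 1, so H_1 ≅ Z ⊕ Z_2.
  H_2: rank ker ∂_2 − rank ∂_3 = (20 − 20) − 0 = 0, and there is no ∂_3, so H_2 ≅ 0.

H_0 ≅ Z,  H_1 ≅ Z ⊕ Z_2,  H_2 = 0.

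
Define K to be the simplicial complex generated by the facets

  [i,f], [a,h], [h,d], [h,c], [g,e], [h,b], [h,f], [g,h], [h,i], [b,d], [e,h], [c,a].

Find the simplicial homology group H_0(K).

H_0 = Z.

Take the total order a < b < c < d < e < f < g < h < i on the vertex set. Then K (dimension 1) consists of the simplices:

  0-simplices (9): a, b, c, d, e, f, g, h, i
  1-simplices (12): ac, ah, bd, bh, ch, dh, eg, eh, fh, fi, gh, hi

Hence C_0 ≅ Z^9, C_1 ≅ Z^12.

∂_1: C_1 → C_0 is given by ∂[p,q] = [q] − [p].
The resulting 9×12 matrix has rank 8, and its Smith normal form has invariant factors (1,1,1,1,1,1,1,1).

Reading off H_k = ker ∂_k / im ∂_{k+1}:

  H_0: rank C_0 − rank ∂_1 = 9 − 8 = 1, and the invariant factors of ∂_1 are all 1, so H_0 = Z.

(K is a triangulation of a wedge of 4 circles.)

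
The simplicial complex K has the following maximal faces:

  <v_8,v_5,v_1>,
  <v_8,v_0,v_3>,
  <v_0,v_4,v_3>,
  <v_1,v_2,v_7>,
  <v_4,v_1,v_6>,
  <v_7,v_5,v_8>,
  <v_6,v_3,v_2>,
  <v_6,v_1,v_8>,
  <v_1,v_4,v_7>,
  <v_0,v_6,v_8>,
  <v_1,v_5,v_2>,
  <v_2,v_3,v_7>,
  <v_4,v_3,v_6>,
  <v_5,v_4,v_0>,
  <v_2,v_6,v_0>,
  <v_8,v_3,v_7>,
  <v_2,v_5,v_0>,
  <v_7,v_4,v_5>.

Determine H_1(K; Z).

H_1 ≅ Z ⊕ Z/2.

Fix the vertex order v_0 < v_1 < v_2 < v_3 < v_4 < v_5 < v_6 < v_7 < v_8 and write every simplex with vertices in increasing order. Then dim K = 2 and the simplices of K are:

  0-simplices (9): [v_0], [v_1], [v_2], [v_3], [v_4], [v_5], [v_6], [v_7], [v_8]
  1-simplices (27): (27 of them)
  2-simplices (18): (18 of them)

giving chain groups C_0 ≅ Z^9, C_1 ≅ Z^27, C_2 ≅ Z^18.

∂_1: C_1 → C_0 maps an edge to its endpoints' difference, ∂[p,q] = q − p.
The resulting 9×27 matrix has rank 8, and its Smith normal form has invariant factors (1,1,1,1,1,1,1,1).

Boundary ∂_2: C_2 → C_1 maps a triangle to the signed sum of its edges. For instance
  ∂[v_4,v_5,v_7] = [v_5,v_7] − [v_4,v_7] + [v_4,v_5],
  ∂[v_1,v_2,v_5] = [v_2,v_5] − [v_1,v_5] + [v_1,v_2].
The 27×18 boundary matrix has rank 18 and Smith normal form diag(1,1,1,1,1,1,1,1,1,1,1,1,1,1,1,1,1,2).

From H_k ≅ ker(∂_k) / im(∂_{k+1}) we obtain:

  H_1: rank ker ∂_1 − rank ∂_2 = (27 − 8) − 18 = 1, and ∂_2 has invariant factor 2 > 1, so H_1 = Z ⊕ Z/2.

(K is a triangulation of the Klein bottle.)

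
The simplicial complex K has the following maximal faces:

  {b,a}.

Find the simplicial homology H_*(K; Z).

We work with the vertex ordering a < b. The simplices of K, each written with vertices in increasing order, are:

  0-simplices (2): a, b
  1-simplices (1): ab

giving chain groups C_0 ≅ Z^2, C_1 ≅ Z^1.

The boundary map ∂_1: C_1 → C_0 is given by ∂[p,q] = [q] − [p]. For instance
  ∂ab = b − a.
The 2×1 boundary matrix has rank 1 and Smith normal form diag(1).

Computing H_k = (kernel of ∂_k) / (image of ∂_{k+1}):

  H_0: rank C_0 − rank ∂_1 = 2 − 1 = 1, and the invariant factors of ∂_1 are all 1, so H_0 ≅ Z.
  H_1: rank ker ∂_1 − rank ∂_2 = (1 − 1) − 0 = 0, and there is no ∂_2, so H_1 ≅ 0.

As a check, the Euler characteristic is 2 − 1 = 1, which agrees with 1 − 0 = 1.

H_0 ≅ Z,  H_1 = 0.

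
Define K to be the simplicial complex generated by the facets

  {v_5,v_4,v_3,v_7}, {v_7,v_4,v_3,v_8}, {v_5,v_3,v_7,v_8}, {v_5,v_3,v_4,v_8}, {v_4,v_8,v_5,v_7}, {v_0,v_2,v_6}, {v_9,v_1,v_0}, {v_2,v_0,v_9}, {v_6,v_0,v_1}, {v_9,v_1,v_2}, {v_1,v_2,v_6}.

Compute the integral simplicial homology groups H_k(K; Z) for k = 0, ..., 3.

We work with the vertex ordering v_0 < v_1 < v_2 < v_3 < v_4 < v_5 < v_6 < v_7 < v_8 < v_9. The simplices of K, each written with vertices in increasing order, are:

  0-simplices (10): [v_0], [v_1], [v_2], [v_3], [v_4], [v_5], [v_6], [v_7], [v_8], [v_9]
  1-simplices (19): (19 of them)
  2-simplices (16): (16 of them)
  3-simplices (5): [v_3,v_4,v_5,v_7], [v_3,v_4,v_5,v_8], [v_3,v_4,v_7,v_8], [v_3,v_5,v_7,v_8], [v_4,v_5,v_7,v_8]

giving chain groups C_0 ≅ Z^10, C_1 ≅ Z^19, C_2 ≅ Z^16, C_3 ≅ Z^5.

Boundary ∂_1: C_1 → C_0 maps an edge to its endpoints' difference, ∂[p,q] = q − p. For instance
  ∂[v_0,v_1] = [v_1] − [v_0].
This gives a 10×19 integer matrix of rank 8; reducing to Smith normal form yields diagonal entries (1,1,1,1,1,1,1,1).

The boundary map ∂_2: C_2 → C_1 sends each 2-simplex [p,q,r] to [q,r] − [p,r] + [p,q]. For instance
  ∂[v_1,v_2,v_6] = [v_2,v_6] − [v_1,v_6] + [v_1,v_2],
  ∂[v_3,v_4,v_5] = [v_4,v_5] − [v_3,v_5] + [v_3,v_4].
This gives a 19×16 integer matrix of rank 11; reducing to Smith normal form yields diagonal entries (1,1,1,1,1,1,1,1,1,1,1).

∂_3: C_3 → C_2 sends each 3-simplex σ to the alternating sum Σ_i (−1)^i (σ with its i-th vertex removed). For instance
  ∂[v_3,v_4,v_5,v_8] = [v_4,v_5,v_8] − [v_3,v_5,v_8] + [v_3,v_4,v_8] − [v_3,v_4,v_5],
  ∂[v_3,v_4,v_5,v_7] = [v_4,v_5,v_7] − [v_3,v_5,v_7] + [v_3,v_4,v_7] − [v_3,v_4,v_5].
As a 16×5 matrix over Z this has rank 4, with invariant factors (1,1,1,1).

Computing H_k = (kernel of ∂_k) / (image of ∂_{k+1}):

  H_0: rank C_0 − rank ∂_1 = 10 − 8 = 2, and the invariant factors of ∂_1 are all 1, so H_0 ≅ Z^2.
  H_1: rank ker ∂_1 − rank ∂_2 = (19 − 8) − 11 = 0, and the invariant factors of ∂_2 are all 1, so H_1 ≅ 0.
  H_2: rank ker ∂_2 − rank ∂_3 = (16 − 11) − 4 = 1, and the invariant factors of ∂_3 are all 1, so H_2 ≅ Z.
  H_3: rank ker ∂_3 − rank ∂_4 = (5 − 4) − 0 = 1, and there is no ∂_4, so H_3 ≅ Z.

(K is a triangulation of the disjoint union of the 3-sphere S^3 and the 2-sphere S^2.)

H_0 ≅ Z^2,  H_1 = 0,  H_2 ≅ Z,  H_3 ≅ Z.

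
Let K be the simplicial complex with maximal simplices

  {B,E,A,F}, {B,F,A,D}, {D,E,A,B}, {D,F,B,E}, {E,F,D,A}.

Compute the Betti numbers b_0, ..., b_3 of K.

b_0 = 1, b_1 = 0, b_2 = 0, b_3 = 1.

Take the total order A < B < D < E < F on the vertex set. Then K (dimension 3) consists of the simplices:

  0-simplices (5): A, B, D, E, F
  1-simplices (10): AB, AD, AE, AF, BD, BE, BF, DE, DF, EF
  2-simplices (10): ABD, ABE, ABF, ADE, ADF, AEF, BDE, BDF, BEF, DEF
  3-simplices (5): ABDE, ABDF, ABEF, ADEF, BDEF

so the chain groups are C_0 ≅ Z^5, C_1 ≅ Z^10, C_2 ≅ Z^10, C_3 ≅ Z^5.

Boundary ∂_1: C_1 → C_0 sends each edge [p,q] (with p < q) to q − p.
As a 5×10 matrix over Z this has rank 4, with invariant factors (1,1,1,1).

Boundary ∂_2: C_2 → C_1 maps a triangle to the signed sum of its edges. For instance
  ∂ADF = DF − AF + AD,
  ∂ABD = BD − AD + AB.
As a 10×10 matrix over Z this has rank 6, with invariant factors (1,1,1,1,1,1).

The boundary map ∂_3: C_3 → C_2 sends each 3-simplex σ to the alternating sum Σ_i (−1)^i (σ with its i-th vertex removed). For instance
  ∂ADEF = DEF − AEF + ADF − ADE,
  ∂ABDF = BDF − ADF + ABF − ABD.
As a 10×5 matrix over Z this has rank 4, with invariant factors (1,1,1,1).

Now H_k = ker ∂_k / im ∂_{k+1}, so:

  H_0: rank C_0 − rank ∂_1 = 5 − 4 = 1, and the invariant factors of ∂_1 are all 1, so H_0 ≅ Z.
  H_1: rank ker ∂_1 − rank ∂_2 = (10 − 4) − 6 = 0, and the invariant factors of ∂_2 are all 1, so H_1 ≅ 0.
  H_2: rank ker ∂_2 − rank ∂_3 = (10 − 6) − 4 = 0, and the invariant factors of ∂_3 are all 1, so H_2 ≅ 0.
  H_3: rank ker ∂_3 − rank ∂_4 = (5 − 4) − 0 = 1, and there is no ∂_4, so H_3 ≅ Z.

As a check, the Euler characteristic is 5 − 10 + 10 − 5 = 0, which agrees with 1 − 0 + 0 − 1 = 0.
(K is a triangulation of the 3-sphere S^3.)

Hence the Betti numbers are b_0 = 1, b_1 = 0, b_2 = 0, b_3 = 1.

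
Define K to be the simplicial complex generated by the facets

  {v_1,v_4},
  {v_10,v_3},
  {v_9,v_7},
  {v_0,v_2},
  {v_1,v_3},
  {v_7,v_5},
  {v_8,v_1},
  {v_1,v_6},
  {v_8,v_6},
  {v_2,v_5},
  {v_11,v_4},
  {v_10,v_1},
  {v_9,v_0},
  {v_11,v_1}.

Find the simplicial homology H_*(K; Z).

K has 12 vertices, 14 edges.
rank ∂_0 = 0, rank ∂_1 = 10 ⇒ b_0 = 12 − 0 − 10 = 2; all invariant factors of ∂_1 are 1 so no torsion. So H_0 = Z^2.
rank ∂_1 = 10, rank ∂_2 = 0 ⇒ b_1 = 14 − 10 − 0 = 4. So H_1 = Z^4.

H_0 ≅ Z^2,  H_1 ≅ Z^4.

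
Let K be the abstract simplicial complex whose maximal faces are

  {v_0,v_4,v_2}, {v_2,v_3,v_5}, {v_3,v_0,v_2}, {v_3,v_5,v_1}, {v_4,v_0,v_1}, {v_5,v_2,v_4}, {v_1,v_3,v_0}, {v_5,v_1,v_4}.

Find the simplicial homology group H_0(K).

Take the total order v_0 < v_1 < v_2 < v_3 < v_4 < v_5 on the vertex set. Then K (dimension 2) consists of the simplices:

  0-simplices (6): [v_0], [v_1], [v_2], [v_3], [v_4], [v_5]
  1-simplices (12): [v_0,v_1], [v_0,v_2], [v_0,v_3], [v_0,v_4], [v_1,v_3], [v_1,v_4], [v_1,v_5], [v_2,v_3], [v_2,v_4], [v_2,v_5], [v_3,v_5], [v_4,v_5]
  2-simplices (8): [v_0,v_1,v_3], [v_0,v_1,v_4], [v_0,v_2,v_3], [v_0,v_2,v_4], [v_1,v_3,v_5], [v_1,v_4,v_5], [v_2,v_3,v_5], [v_2,v_4,v_5]

giving chain groups C_0 ≅ Z^6, C_1 ≅ Z^12, C_2 ≅ Z^8.

∂_1: C_1 → C_0 maps an edge to its endpoints' difference, ∂[p,q] = q − p. For instance
  ∂[v_0,v_4] = [v_4] − [v_0].
The 6×12 boundary matrix has rank 5 and Smith normal form diag(1,1,1,1,1).

Boundary ∂_2: C_2 → C_1 acts by ∂[p,q,r] = [q,r] − [p,r] + [p,q]. For instance
  ∂[v_0,v_2,v_4] = [v_2,v_4] − [v_0,v_4] + [v_0,v_2],
  ∂[v_2,v_4,v_5] = [v_4,v_5] − [v_2,v_5] + [v_2,v_4].
The resulting 12×8 matrix has rank 7, and its Smith normal form has invariant factors (1,1,1,1,1,1,1).

Now H_k = ker ∂_k / im ∂_{k+1}, so:

  H_0: rank C_0 − rank ∂_1 = 6 − 5 = 1, and the invariant factors of ∂_1 are all 1, so H_0 = Z.

H_0 = Z.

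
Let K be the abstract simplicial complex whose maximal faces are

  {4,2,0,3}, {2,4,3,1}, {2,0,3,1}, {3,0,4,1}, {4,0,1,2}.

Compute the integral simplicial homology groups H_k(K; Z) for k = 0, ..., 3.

We work with the vertex ordering 0 < 1 < 2 < 3 < 4. The simplices of K, each written with vertices in increasing order, are:

  0-simplices (5): [0], [1], [2], [3], [4]
  1-simplices (10): [0,1], [0,2], [0,3], [0,4], [1,2], [1,3], [1,4], [2,3], [2,4], [3,4]
  2-simplices (10): [0,1,2], [0,1,3], [0,1,4], [0,2,3], [0,2,4], [0,3,4], [1,2,3], [1,2,4], [1,3,4], [2,3,4]
  3-simplices (5): [0,1,2,3], [0,1,2,4], [0,1,3,4], [0,2,3,4], [1,2,3,4]

giving chain groups C_0 ≅ Z^5, C_1 ≅ Z^10, C_2 ≅ Z^10, C_3 ≅ Z^5.

The boundary map ∂_1: C_1 → C_0 is given by ∂[p,q] = [q] − [p].
This gives a 5×10 integer matrix of rank 4; reducing to Smith normal form yields diagonal entries (1,1,1,1).

The boundary map ∂_2: C_2 → C_1 sends each 2-simplex [p,q,r] to [q,r] − [p,r] + [p,q]. For instance
  ∂[0,1,4] = [1,4] − [0,4] + [0,1],
  ∂[0,1,3] = [1,3] − [0,3] + [0,1].
This gives a 10×10 integer matrix of rank 6; reducing to Smith normal form yields diagonal entries (1,1,1,1,1,1).

The boundary map ∂_3: C_3 → C_2 sends each 3-simplex σ to the alternating sum Σ_i (−1)^i (σ with its i-th vertex removed). For instance
  ∂[0,1,3,4] = [1,3,4] − [0,3,4] + [0,1,4] − [0,1,3],
  ∂[0,2,3,4] = [2,3,4] − [0,3,4] + [0,2,4] − [0,2,3].
This gives a 10×5 integer matrix of rank 4; reducing to Smith normal form yields diagonal entries (1,1,1,1).

Reading off H_k = ker ∂_k / im ∂_{k+1}:

  H_0: rank C_0 − rank ∂_1 = 5 − 4 = 1, and the invariant factors of ∂_1 are all 1, so H_0 = Z.
  H_1: rank ker ∂_1 − rank ∂_2 = (10 − 4) − 6 = 0, and the invariant factors of ∂_2 are all 1, so H_1 = 0.
  H_2: rank ker ∂_2 − rank ∂_3 = (10 − 6) − 4 = 0, and the invariant factors of ∂_3 are all 1, so H_2 = 0.
  H_3: rank ker ∂_3 − rank ∂_4 = (5 − 4) − 0 = 1, and there is no ∂_4, so H_3 = Z.

As a check, the Euler characteristic is 5 − 10 + 10 − 5 = 0, which agrees with 1 − 0 + 0 − 1 = 0.

H_0 ≅ Z,  H_1 = 0,  H_2 = 0,  H_3 ≅ Z.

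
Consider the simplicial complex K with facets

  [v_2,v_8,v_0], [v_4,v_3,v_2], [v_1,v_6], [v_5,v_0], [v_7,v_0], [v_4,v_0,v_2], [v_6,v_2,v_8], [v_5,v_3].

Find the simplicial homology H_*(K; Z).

H_0 = Z,  H_1 = Z,  H_2 = 0.

K has 9 vertices, 13 edges, 4 triangles.
rank ∂_0 = 0, rank ∂_1 = 8 ⇒ b_0 = 9 − 0 − 8 = 1; all invariant factors of ∂_1 are 1 so no torsion. So H_0 = Z.
rank ∂_1 = 8, rank ∂_2 = 4 ⇒ b_1 = 13 − 8 − 4 = 1; all invariant factors of ∂_2 are 1 so no torsion. So H_1 = Z.
rank ∂_2 = 4, rank ∂_3 = 0 ⇒ b_2 = 4 − 4 − 0 = 0. So H_2 = 0.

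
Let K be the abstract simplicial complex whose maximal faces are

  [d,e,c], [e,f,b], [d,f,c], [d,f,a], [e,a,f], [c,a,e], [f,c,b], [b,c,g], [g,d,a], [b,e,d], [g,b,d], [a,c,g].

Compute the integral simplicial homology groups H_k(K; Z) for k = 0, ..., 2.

Take the total order a < b < c < d < e < f < g on the vertex set. Then K (dimension 2) consists of the simplices:

  0-simplices (7): a, b, c, d, e, f, g
  1-simplices (18): ac, ad, ae, af, ag, bc, bd, be, bf, bg, cd, ce, cf, cg, de, df, dg, ef
  2-simplices (12): ace, acg, adf, adg, aef, bcf, bcg, bde, bdg, bef, cde, cdf

Hence C_0 ≅ Z^7, C_1 ≅ Z^18, C_2 ≅ Z^12.

∂_1: C_1 → C_0 maps an edge to its endpoints' difference, ∂[p,q] = q − p. For instance
  ∂bg = g − b.
This gives a 7×18 integer matrix of rank 6; reducing to Smith normal form yields diagonal entries (1,1,1,1,1,1).

The boundary map ∂_2: C_2 → C_1 acts by ∂[p,q,r] = [q,r] − [p,r] + [p,q]. For instance
  ∂bde = de − be + bd,
  ∂bcf = cf − bf + bc.
As a 18×12 matrix over Z this has rank 12, with invariant factors (1,1,1,1,1,1,1,1,1,1,1,2).

Reading off H_k = ker ∂_k / im ∂_{k+1}:

  H_0: rank C_0 − rank ∂_1 = 7 − 6 = 1, and the invariant factors of ∂_1 are all 1, so H_0 ≅ Z.
  H_1: rank ker ∂_1 − rank ∂_2 = (18 − 6) − 12 = 0, and ∂_2 has invariant factor 2 > 1, so H_1 ≅ Z_2.
  H_2: rank ker ∂_2 − rank ∂_3 = (12 − 12) − 0 = 0, and there is no ∂_3, so H_2 ≅ 0.

As a check, the Euler characteristic is 7 − 18 + 12 = 1, which agrees with 1 − 0 + 0 = 1.

H_0 ≅ Z,  H_1 ≅ Z_2,  H_2 = 0.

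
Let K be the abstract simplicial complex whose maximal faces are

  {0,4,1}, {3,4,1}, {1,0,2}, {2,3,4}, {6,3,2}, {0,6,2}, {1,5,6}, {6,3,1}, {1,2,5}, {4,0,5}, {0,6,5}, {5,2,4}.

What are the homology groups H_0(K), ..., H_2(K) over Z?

H_0 ≅ Z,  H_1 ≅ Z/2Z,  H_2 = 0.

K has 7 vertices, 18 edges, 12 triangles.
rank ∂_0 = 0, rank ∂_1 = 6 ⇒ b_0 = 7 − 0 − 6 = 1; all invariant factors of ∂_1 are 1 so no torsion. So H_0 = Z.
rank ∂_1 = 6, rank ∂_2 = 12 ⇒ b_1 = 18 − 6 − 12 = 0; ∂_2 has invariant factor(s) [2] giving torsion. So H_1 = Z/2Z.
rank ∂_2 = 12, rank ∂_3 = 0 ⇒ b_2 = 12 − 12 − 0 = 0. So H_2 = 0.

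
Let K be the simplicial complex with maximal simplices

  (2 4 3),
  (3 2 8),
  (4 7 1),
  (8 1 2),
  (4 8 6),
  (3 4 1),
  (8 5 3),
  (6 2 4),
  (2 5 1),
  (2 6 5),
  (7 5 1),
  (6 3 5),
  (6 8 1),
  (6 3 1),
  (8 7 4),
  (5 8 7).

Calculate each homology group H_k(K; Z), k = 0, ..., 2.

H_0 ≅ Z,  H_1 ≅ Z^2,  H_2 ≅ Z.

Fix the vertex order 1 < 2 < 3 < 4 < 5 < 6 < 7 < 8 and write every simplex with vertices in increasing order. Then dim K = 2 and the simplices of K are:

  0-simplices (8): [1], [2], [3], [4], [5], [6], [7], [8]
  1-simplices (24): (24 of them)
  2-simplices (16): [1,2,5], [1,2,8], [1,3,4], [1,3,6], [1,4,7], [1,5,7], [1,6,8], [2,3,4], [2,3,8], [2,4,6], [2,5,6], [3,5,6], [3,5,8], [4,6,8], [4,7,8], [5,7,8]

so the chain groups are C_0 ≅ Z^8, C_1 ≅ Z^24, C_2 ≅ Z^16.

∂_1: C_1 → C_0 sends each edge [p,q] (with p < q) to q − p.
This gives a 8×24 integer matrix of rank 7; reducing to Smith normal form yields diagonal entries (1,1,1,1,1,1,1).

Boundary ∂_2: C_2 → C_1 maps a triangle to the signed sum of its edges. For instance
  ∂[3,5,8] = [5,8] − [3,8] + [3,5],
  ∂[1,3,4] = [3,4] − [1,4] + [1,3].
The resulting 24×16 matrix has rank 15, and its Smith normal form has invariant factors (1,1,1,1,1,1,1,1,1,1,1,1,1,1,1).

Computing H_k = (kernel of ∂_k) / (image of ∂_{k+1}):

  H_0: rank C_0 − rank ∂_1 = 8 − 7 = 1, and the invariant factors of ∂_1 are all 1, so H_0 = Z.
  H_1: rank ker ∂_1 − rank ∂_2 = (24 − 7) − 15 = 2, and the invariant factors of ∂_2 are all 1, so H_1 = Z^2.
  H_2: rank ker ∂_2 − rank ∂_3 = (16 − 15) − 0 = 1, and there is no ∂_3, so H_2 = Z.

As a check, the Euler characteristic is 8 − 24 + 16 = 0, which agrees with 1 − 2 + 1 = 0.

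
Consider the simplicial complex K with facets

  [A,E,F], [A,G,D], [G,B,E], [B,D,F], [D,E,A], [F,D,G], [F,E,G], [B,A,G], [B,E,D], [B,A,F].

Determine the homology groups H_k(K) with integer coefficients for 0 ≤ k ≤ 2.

H_0 ≅ Z,  H_1 ≅ Z/2,  H_2 = 0.

Fix the vertex order A < B < D < E < F < G and write every simplex with vertices in increasing order. Then dim K = 2 and the simplices of K are:

  0-simplices (6): A, B, D, E, F, G
  1-simplices (15): AB, AD, AE, AF, AG, BD, BE, BF, BG, DE, DF, DG, EF, EG, FG
  2-simplices (10): ABF, ABG, ADE, ADG, AEF, BDE, BDF, BEG, DFG, EFG

Hence C_0 ≅ Z^6, C_1 ≅ Z^15, C_2 ≅ Z^10.

∂_1: C_1 → C_0 is given by ∂[p,q] = [q] − [p]. For instance
  ∂BG = G − B.
This gives a 6×15 integer matrix of rank 5; reducing to Smith normal form yields diagonal entries (1,1,1,1,1).

Boundary ∂_2: C_2 → C_1 acts by ∂[p,q,r] = [q,r] − [p,r] + [p,q]. For instance
  ∂AEF = EF − AF + AE,
  ∂BEG = EG − BG + BE.
This gives a 15×10 integer matrix of rank 10; reducing to Smith normal form yields diagonal entries (1,1,1,1,1,1,1,1,1,2).

Reading off H_k = ker ∂_k / im ∂_{k+1}:

  H_0: rank C_0 − rank ∂_1 = 6 − 5 = 1, and the invariant factors of ∂_1 are all 1, so H_0 ≅ Z.
  H_1: rank ker ∂_1 − rank ∂_2 = (15 − 5) − 10 = 0, and ∂_2 has invariant factor 2 > 1, so H_1 ≅ Z/2.
  H_2: rank ker ∂_2 − rank ∂_3 = (10 − 10) − 0 = 0, and there is no ∂_3, so H_2 ≅ 0.

As a check, the Euler characteristic is 6 − 15 + 10 = 1, which agrees with 1 − 0 + 0 = 1.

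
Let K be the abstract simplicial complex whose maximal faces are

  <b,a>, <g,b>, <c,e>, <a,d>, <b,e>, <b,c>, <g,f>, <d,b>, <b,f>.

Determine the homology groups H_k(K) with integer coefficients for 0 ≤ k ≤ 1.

H_0 = Z,  H_1 = Z^3.

Take the total order a < b < c < d < e < f < g on the vertex set. Then K (dimension 1) consists of the simplices:

  0-simplices (7): a, b, c, d, e, f, g
  1-simplices (9): ab, ad, bc, bd, be, bf, bg, ce, fg

so the chain groups are C_0 ≅ Z^7, C_1 ≅ Z^9.

∂_1: C_1 → C_0 maps an edge to its endpoints' difference, ∂[p,q] = q − p.
The 7×9 boundary matrix has rank 6 and Smith normal form diag(1,1,1,1,1,1).

Reading off H_k = ker ∂_k / im ∂_{k+1}:

  H_0: rank C_0 − rank ∂_1 = 7 − 6 = 1, and the invariant factors of ∂_1 are all 1, so H_0 = Z.
  H_1: rank ker ∂_1 − rank ∂_2 = (9 − 6) − 0 = 3, and there is no ∂_2, so H_1 = Z^3.

(K is a triangulation of a wedge of 3 circles.)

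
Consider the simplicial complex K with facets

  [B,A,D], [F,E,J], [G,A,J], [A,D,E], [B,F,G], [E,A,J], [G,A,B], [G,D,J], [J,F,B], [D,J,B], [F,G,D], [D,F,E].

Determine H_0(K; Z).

H_0 = Z.

K has 7 vertices, 18 edges, 12 triangles.
rank ∂_0 = 0, rank ∂_1 = 6 ⇒ b_0 = 7 − 0 − 6 = 1; all invariant factors of ∂_1 are 1 so no torsion. So H_0 ≅ Z.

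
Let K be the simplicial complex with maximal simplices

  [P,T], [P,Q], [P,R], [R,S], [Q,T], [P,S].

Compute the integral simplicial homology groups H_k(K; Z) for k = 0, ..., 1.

H_0 = Z,  H_1 = Z^2.

K has 5 vertices, 6 edges.
rank ∂_0 = 0, rank ∂_1 = 4 ⇒ b_0 = 5 − 0 − 4 = 1; all invariant factors of ∂_1 are 1 so no torsion. So H_0 ≅ Z.
rank ∂_1 = 4, rank ∂_2 = 0 ⇒ b_1 = 6 − 4 − 0 = 2. So H_1 ≅ Z^2.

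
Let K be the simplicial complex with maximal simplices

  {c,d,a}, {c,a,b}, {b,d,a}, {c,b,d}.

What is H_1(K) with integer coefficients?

H_1 = 0.

Order the vertices as a < b < c < d. Listing each simplex with vertices in this order, K has dimension 2 with simplices:

  0-simplices (4): a, b, c, d
  1-simplices (6): ab, ac, ad, bc, bd, cd
  2-simplices (4): abc, abd, acd, bcd

giving chain groups C_0 ≅ Z^4, C_1 ≅ Z^6, C_2 ≅ Z^4.

Boundary ∂_1: C_1 → C_0 sends each edge [p,q] (with p < q) to q − p. For instance
  ∂cd = d − c.
The 4×6 boundary matrix has rank 3 and Smith normal form diag(1,1,1).

Boundary ∂_2: C_2 → C_1 sends each 2-simplex [p,q,r] to [q,r] − [p,r] + [p,q]. For instance
  ∂abc = bc − ac + ab,
  ∂acd = cd − ad + ac.
The 6×4 boundary matrix has rank 3 and Smith normal form diag(1,1,1).

Now H_k = ker ∂_k / im ∂_{k+1}, so:

  H_1: rank ker ∂_1 − rank ∂_2 = (6 − 3) − 3 = 0, and the invariant factors of ∂_2 are all 1, so H_1 = 0.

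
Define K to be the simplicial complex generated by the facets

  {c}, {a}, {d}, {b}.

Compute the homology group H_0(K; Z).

H_0 ≅ Z^4.

Order the vertices as a < b < c < d. Listing each simplex with vertices in this order, K has dimension 0 with simplices:

  0-simplices (4): a, b, c, d

so the chain groups are C_0 ≅ Z^4.

From H_k ≅ ker(∂_k) / im(∂_{k+1}) we obtain:

  H_0: rank C_0 − rank ∂_1 = 4 − 0 = 4, and there is no ∂_1, so H_0 = Z^4.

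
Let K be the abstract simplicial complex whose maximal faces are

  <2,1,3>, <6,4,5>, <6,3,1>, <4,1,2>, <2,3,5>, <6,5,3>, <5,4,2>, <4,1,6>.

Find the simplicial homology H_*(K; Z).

Order the vertices as 1 < 2 < 3 < 4 < 5 < 6. Listing each simplex with vertices in this order, K has dimension 2 with simplices:

  0-simplices (6): [1], [2], [3], [4], [5], [6]
  1-simplices (12): [1,2], [1,3], [1,4], [1,6], [2,3], [2,4], [2,5], [3,5], [3,6], [4,5], [4,6], [5,6]
  2-simplices (8): [1,2,3], [1,2,4], [1,3,6], [1,4,6], [2,3,5], [2,4,5], [3,5,6], [4,5,6]

so the chain groups are C_0 ≅ Z^6, C_1 ≅ Z^12, C_2 ≅ Z^8.

∂_1: C_1 → C_0 maps an edge to its endpoints' difference, ∂[p,q] = q − p.
As a 6×12 matrix over Z this has rank 5, with invariant factors (1,1,1,1,1).

∂_2: C_2 → C_1 sends each 2-simplex [p,q,r] to [q,r] − [p,r] + [p,q]. For instance
  ∂[4,5,6] = [5,6] − [4,6] + [4,5],
  ∂[1,2,4] = [2,4] − [1,4] + [1,2].
The 12×8 boundary matrix has rank 7 and Smith normal form diag(1,1,1,1,1,1,1).

Computing H_k = (kernel of ∂_k) / (image of ∂_{k+1}):

  H_0: rank C_0 − rank ∂_1 = 6 − 5 = 1, and the invariant factors of ∂_1 are all 1, so H_0 ≅ Z.
  H_1: rank ker ∂_1 − rank ∂_2 = (12 − 5) − 7 = 0, and the invariant factors of ∂_2 are all 1, so H_1 ≅ 0.
  H_2: rank ker ∂_2 − rank ∂_3 = (8 − 7) − 0 = 1, and there is no ∂_3, so H_2 ≅ Z.

As a check, the Euler characteristic is 6 − 12 + 8 = 2, which agrees with 1 − 0 + 1 = 2.
(K is a triangulation of the 2-sphere S^2.)

H_0 = Z,  H_1 = 0,  H_2 = Z.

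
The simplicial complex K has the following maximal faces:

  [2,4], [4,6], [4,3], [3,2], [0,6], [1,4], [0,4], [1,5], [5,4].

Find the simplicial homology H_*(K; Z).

H_0 ≅ Z,  H_1 ≅ Z^3.

K has 7 vertices, 9 edges.
rank ∂_0 = 0, rank ∂_1 = 6 ⇒ b_0 = 7 − 0 − 6 = 1; all invariant factors of ∂_1 are 1 so no torsion. So H_0 ≅ Z.
rank ∂_1 = 6, rank ∂_2 = 0 ⇒ b_1 = 9 − 6 − 0 = 3. So H_1 ≅ Z^3.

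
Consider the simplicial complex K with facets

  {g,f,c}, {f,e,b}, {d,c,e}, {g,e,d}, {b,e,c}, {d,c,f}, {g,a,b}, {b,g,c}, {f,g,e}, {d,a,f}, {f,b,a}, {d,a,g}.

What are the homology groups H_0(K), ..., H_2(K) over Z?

Order the vertices as a < b < c < d < e < f < g. Listing each simplex with vertices in this order, K has dimension 2 with simplices:

  0-simplices (7): a, b, c, d, e, f, g
  1-simplices (18): ab, ad, af, ag, bc, be, bf, bg, cd, ce, cf, cg, de, df, dg, ef, eg, fg
  2-simplices (12): abf, abg, adf, adg, bce, bcg, bef, cde, cdf, cfg, deg, efg

giving chain groups C_0 ≅ Z^7, C_1 ≅ Z^18, C_2 ≅ Z^12.

∂_1: C_1 → C_0 is given by ∂[p,q] = [q] − [p].
The resulting 7×18 matrix has rank 6, and its Smith normal form has invariant factors (1,1,1,1,1,1).

Boundary ∂_2: C_2 → C_1 acts by ∂[p,q,r] = [q,r] − [p,r] + [p,q]. For instance
  ∂deg = eg − dg + de,
  ∂cfg = fg − cg + cf.
The 18×12 boundary matrix has rank 12 and Smith normal form diag(1,1,1,1,1,1,1,1,1,1,1,2).

Computing H_k = (kernel of ∂_k) / (image of ∂_{k+1}):

  H_0: rank C_0 − rank ∂_1 = 7 − 6 = 1, and the invariant factors of ∂_1 are all 1, so H_0 = Z.
  H_1: rank ker ∂_1 − rank ∂_2 = (18 − 6) − 12 = 0, and ∂_2 has invariant factor 2 > 1, so H_1 = Z/2.
  H_2: rank ker ∂_2 − rank ∂_3 = (12 − 12) − 0 = 0, and there is no ∂_3, so H_2 = 0.

H_0 = Z,  H_1 = Z/2,  H_2 = 0.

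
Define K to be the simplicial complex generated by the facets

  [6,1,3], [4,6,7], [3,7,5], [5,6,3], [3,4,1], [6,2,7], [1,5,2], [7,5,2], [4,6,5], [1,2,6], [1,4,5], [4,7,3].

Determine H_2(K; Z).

K has 7 vertices, 18 edges, 12 triangles.
rank ∂_2 = 12, rank ∂_3 = 0 ⇒ b_2 = 12 − 12 − 0 = 0. So H_2 = 0.

H_2 = 0.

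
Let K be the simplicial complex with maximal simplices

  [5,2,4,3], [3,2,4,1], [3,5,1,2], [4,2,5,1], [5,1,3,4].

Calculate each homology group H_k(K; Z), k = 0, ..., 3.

H_0 = Z,  H_1 = 0,  H_2 = 0,  H_3 = Z.

Take the total order 1 < 2 < 3 < 4 < 5 on the vertex set. Then K (dimension 3) consists of the simplices:

  0-simplices (5): [1], [2], [3], [4], [5]
  1-simplices (10): [1,2], [1,3], [1,4], [1,5], [2,3], [2,4], [2,5], [3,4], [3,5], [4,5]
  2-simplices (10): [1,2,3], [1,2,4], [1,2,5], [1,3,4], [1,3,5], [1,4,5], [2,3,4], [2,3,5], [2,4,5], [3,4,5]
  3-simplices (5): [1,2,3,4], [1,2,3,5], [1,2,4,5], [1,3,4,5], [2,3,4,5]

so the chain groups are C_0 ≅ Z^5, C_1 ≅ Z^10, C_2 ≅ Z^10, C_3 ≅ Z^5.

Boundary ∂_1: C_1 → C_0 is given by ∂[p,q] = [q] − [p]. For instance
  ∂[1,2] = [2] − [1].
As a 5×10 matrix over Z this has rank 4, with invariant factors (1,1,1,1).

∂_2: C_2 → C_1 acts by ∂[p,q,r] = [q,r] − [p,r] + [p,q]. For instance
  ∂[1,2,3] = [2,3] − [1,3] + [1,2],
  ∂[2,4,5] = [4,5] − [2,5] + [2,4].
This gives a 10×10 integer matrix of rank 6; reducing to Smith normal form yields diagonal entries (1,1,1,1,1,1).

Boundary ∂_3: C_3 → C_2 sends each 3-simplex σ to the alternating sum Σ_i (−1)^i (σ with its i-th vertex removed). For instance
  ∂[1,2,4,5] = [2,4,5] − [1,4,5] + [1,2,5] − [1,2,4],
  ∂[1,2,3,4] = [2,3,4] − [1,3,4] + [1,2,4] − [1,2,3].
This gives a 10×5 integer matrix of rank 4; reducing to Smith normal form yields diagonal entries (1,1,1,1).

From H_k ≅ ker(∂_k) / im(∂_{k+1}) we obtain:

  H_0: rank C_0 − rank ∂_1 = 5 − 4 = 1, and the invariant factors of ∂_1 are all 1, so H_0 = Z.
  H_1: rank ker ∂_1 − rank ∂_2 = (10 − 4) − 6 = 0, and the invariant factors of ∂_2 are all 1, so H_1 = 0.
  H_2: rank ker ∂_2 − rank ∂_3 = (10 − 6) − 4 = 0, and the invariant factors of ∂_3 are all 1, so H_2 = 0.
  H_3: rank ker ∂_3 − rank ∂_4 = (5 − 4) − 0 = 1, and there is no ∂_4, so H_3 = Z.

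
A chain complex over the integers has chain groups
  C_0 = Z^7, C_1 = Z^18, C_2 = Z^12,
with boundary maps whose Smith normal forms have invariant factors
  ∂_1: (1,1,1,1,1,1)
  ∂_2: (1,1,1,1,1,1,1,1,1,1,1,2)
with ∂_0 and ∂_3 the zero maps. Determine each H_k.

H_0: b_0 = 7 − 0 − 6 = 1; torsion from ∂_1 factors > 1: none. So H_0 = Z.
H_1: b_1 = 18 − 6 − 12 = 0; torsion from ∂_2 factors > 1: [2]. So H_1 = Z/2.
H_2: b_2 = 12 − 12 − 0 = 0; torsion from ∂_3 factors > 1: none. So H_2 = 0.

H_0 = Z,  H_1 = Z/2,  H_2 = 0.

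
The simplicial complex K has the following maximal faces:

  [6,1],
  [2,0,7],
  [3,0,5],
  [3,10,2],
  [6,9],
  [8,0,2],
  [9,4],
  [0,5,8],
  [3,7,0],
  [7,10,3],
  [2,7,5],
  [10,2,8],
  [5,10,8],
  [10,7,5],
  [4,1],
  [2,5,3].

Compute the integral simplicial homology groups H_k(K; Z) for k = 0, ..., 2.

Take the total order 0 < 1 < 2 < 3 < 4 < 5 < 6 < 7 < 8 < 9 < 10 on the vertex set. Then K (dimension 2) consists of the simplices:

  0-simplices (11): [0], [1], [2], [3], [4], [5], [6], [7], [8], [9], [10]
  1-simplices (22): [0,2], [0,3], [0,5], [0,7], [0,8], [1,4], [1,6], [2,3], [2,5], [2,7], [2,8], [2,10], [3,5], [3,7], [3,10], [4,9], [5,7], [5,8], [5,10], [6,9], [7,10], [8,10]
  2-simplices (12): [0,2,7], [0,2,8], [0,3,5], [0,3,7], [0,5,8], [2,3,5], [2,3,10], [2,5,7], [2,8,10], [3,7,10], [5,7,10], [5,8,10]

so the chain groups are C_0 ≅ Z^11, C_1 ≅ Z^22, C_2 ≅ Z^12.

∂_1: C_1 → C_0 maps an edge to its endpoints' difference, ∂[p,q] = q − p.
As a 11×22 matrix over Z this has rank 9, with invariant factors (1,1,1,1,1,1,1,1,1).

∂_2: C_2 → C_1 sends each 2-simplex [p,q,r] to [q,r] − [p,r] + [p,q]. For instance
  ∂[5,8,10] = [8,10] − [5,10] + [5,8],
  ∂[0,3,5] = [3,5] − [0,5] + [0,3].
The resulting 22×12 matrix has rank 12, and its Smith normal form has invariant factors (1,1,1,1,1,1,1,1,1,1,1,2).

Reading off H_k = ker ∂_k / im ∂_{k+1}:

  H_0: rank C_0 − rank ∂_1 = 11 − 9 = 2, and the invariant factors of ∂_1 are all 1, so H_0 ≅ Z^2.
  H_1: rank ker ∂_1 − rank ∂_2 = (22 − 9) − 12 = 1, and ∂_2 has invariant factor 2 > 1, so H_1 ≅ Z ⊕ Z/2.
  H_2: rank ker ∂_2 − rank ∂_3 = (12 − 12) − 0 = 0, and there is no ∂_3, so H_2 ≅ 0.

As a check, the Euler characteristic is 11 − 22 + 12 = 1, which agrees with 2 − 1 + 0 = 1.
(K is a triangulation of the disjoint union of the real projective plane RP^2 and the circle S^1.)

H_0 ≅ Z^2,  H_1 ≅ Z ⊕ Z/2,  H_2 = 0.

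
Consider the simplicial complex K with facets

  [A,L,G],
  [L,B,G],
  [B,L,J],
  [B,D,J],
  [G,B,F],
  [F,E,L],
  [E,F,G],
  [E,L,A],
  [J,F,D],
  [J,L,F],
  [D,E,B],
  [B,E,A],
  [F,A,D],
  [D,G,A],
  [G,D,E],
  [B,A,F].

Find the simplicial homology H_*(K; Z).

We work with the vertex ordering A < B < D < E < F < G < J < L. The simplices of K, each written with vertices in increasing order, are:

  0-simplices (8): A, B, D, E, F, G, J, L
  1-simplices (24): AB, AD, AE, AF, AG, AL, BD, BE, BF, BG, BJ, BL, DE, DF, DG, DJ, EF, EG, EL, FG, FJ, FL, GL, JL
  2-simplices (16): ABE, ABF, ADF, ADG, AEL, AGL, BDE, BDJ, BFG, BGL, BJL, DEG, DFJ, EFG, EFL, FJL

Hence C_0 ≅ Z^8, C_1 ≅ Z^24, C_2 ≅ Z^16.

Boundary ∂_1: C_1 → C_0 sends each edge [p,q] (with p < q) to q − p.
The resulting 8×24 matrix has rank 7, and its Smith normal form has invariant factors (1,1,1,1,1,1,1).

Boundary ∂_2: C_2 → C_1 sends each 2-simplex [p,q,r] to [q,r] − [p,r] + [p,q]. For instance
  ∂AGL = GL − AL + AG,
  ∂DFJ = FJ − DJ + DF.
The 24×16 boundary matrix has rank 15 and Smith normal form diag(1,1,1,1,1,1,1,1,1,1,1,1,1,1,1).

Now H_k = ker ∂_k / im ∂_{k+1}, so:

  H_0: rank C_0 − rank ∂_1 = 8 − 7 = 1, and the invariant factors of ∂_1 are all 1, so H_0 = Z.
  H_1: rank ker ∂_1 − rank ∂_2 = (24 − 7) − 15 = 2, and the invariant factors of ∂_2 are all 1, so H_1 = Z^2.
  H_2: rank ker ∂_2 − rank ∂_3 = (16 − 15) − 0 = 1, and there is no ∂_3, so H_2 = Z.

As a check, the Euler characteristic is 8 − 24 + 16 = 0, which agrees with 1 − 2 + 1 = 0.

H_0 = Z,  H_1 = Z^2,  H_2 = Z.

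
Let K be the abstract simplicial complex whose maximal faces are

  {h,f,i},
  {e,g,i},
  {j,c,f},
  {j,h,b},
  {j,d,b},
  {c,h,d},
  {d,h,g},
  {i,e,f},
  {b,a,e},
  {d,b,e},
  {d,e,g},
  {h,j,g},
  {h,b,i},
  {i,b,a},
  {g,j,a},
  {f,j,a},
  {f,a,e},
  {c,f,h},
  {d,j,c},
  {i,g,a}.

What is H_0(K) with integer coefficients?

H_0 = Z.

Fix the vertex order a < b < c < d < e < f < g < h < i < j and write every simplex with vertices in increasing order. Then dim K = 2 and the simplices of K are:

  0-simplices (10): a, b, c, d, e, f, g, h, i, j
  1-simplices (30): ab, ae, af, ag, ai, aj, bd, be, bh, bi, bj, cd, cf, ch, cj, de, dg, dh, dj, ef, eg, ei, fh, fi, fj, gh, gi, gj, hi, hj
  2-simplices (20): abe, abi, aef, afj, agi, agj, bde, bdj, bhi, bhj, cdh, cdj, cfh, cfj, deg, dgh, efi, egi, fhi, ghj

so the chain groups are C_0 ≅ Z^10, C_1 ≅ Z^30, C_2 ≅ Z^20.

The boundary map ∂_1: C_1 → C_0 maps an edge to its endpoints' difference, ∂[p,q] = q − p. For instance
  ∂be = e − b.
The resulting 10×30 matrix has rank 9, and its Smith normal form has invariant factors (1,1,1,1,1,1,1,1,1).

The boundary map ∂_2: C_2 → C_1 maps a triangle to the signed sum of its edges. For instance
  ∂ghj = hj − gj + gh,
  ∂bdj = dj − bj + bd.
The resulting 30×20 matrix has rank 20, and its Smith normal form has invariant factors (1,1,1,1,1,1,1,1,1,1,1,1,1,1,1,1,1,1,1,2).

Reading off H_k = ker ∂_k / im ∂_{k+1}:

  H_0: rank C_0 − rank ∂_1 = 10 − 9 = 1, and the invariant factors of ∂_1 are all 1, so H_0 ≅ Z.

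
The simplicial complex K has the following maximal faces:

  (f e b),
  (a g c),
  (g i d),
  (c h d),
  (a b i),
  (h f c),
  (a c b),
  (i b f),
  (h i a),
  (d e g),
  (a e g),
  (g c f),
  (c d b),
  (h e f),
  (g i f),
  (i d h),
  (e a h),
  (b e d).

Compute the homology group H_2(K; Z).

Order the vertices as a < b < c < d < e < f < g < h < i. Listing each simplex with vertices in this order, K has dimension 2 with simplices:

  0-simplices (9): a, b, c, d, e, f, g, h, i
  1-simplices (27): ab, ac, ae, ag, ah, ai, bc, bd, be, bf, bi, cd, cf, cg, ch, de, dg, dh, di, ef, eg, eh, fg, fh, fi, gi, hi
  2-simplices (18): abc, abi, acg, aeg, aeh, ahi, bcd, bde, bef, bfi, cdh, cfg, cfh, deg, dgi, dhi, efh, fgi

giving chain groups C_0 ≅ Z^9, C_1 ≅ Z^27, C_2 ≅ Z^18.

∂_1: C_1 → C_0 sends each edge [p,q] (with p < q) to q − p.
The 9×27 boundary matrix has rank 8 and Smith normal form diag(1,1,1,1,1,1,1,1).

Boundary ∂_2: C_2 → C_1 acts by ∂[p,q,r] = [q,r] − [p,r] + [p,q]. For instance
  ∂efh = fh − eh + ef,
  ∂dgi = gi − di + dg.
As a 27×18 matrix over Z this has rank 17, with invariant factors (1,1,1,1,1,1,1,1,1,1,1,1,1,1,1,1,1).

Reading off H_k = ker ∂_k / im ∂_{k+1}:

  H_2: rank ker ∂_2 − rank ∂_3 = (18 − 17) − 0 = 1, and there is no ∂_3, so H_2 = Z.

H_2 ≅ Z.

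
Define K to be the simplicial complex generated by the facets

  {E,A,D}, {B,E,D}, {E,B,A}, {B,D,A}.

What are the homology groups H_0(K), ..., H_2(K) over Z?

K has 4 vertices, 6 edges, 4 triangles.
rank ∂_0 = 0, rank ∂_1 = 3 ⇒ b_0 = 4 − 0 − 3 = 1; all invariant factors of ∂_1 are 1 so no torsion. So H_0 = Z.
rank ∂_1 = 3, rank ∂_2 = 3 ⇒ b_1 = 6 − 3 − 3 = 0; all invariant factors of ∂_2 are 1 so no torsion. So H_1 = 0.
rank ∂_2 = 3, rank ∂_3 = 0 ⇒ b_2 = 4 − 3 − 0 = 1. So H_2 = Z.

H_0 = Z,  H_1 = 0,  H_2 = Z.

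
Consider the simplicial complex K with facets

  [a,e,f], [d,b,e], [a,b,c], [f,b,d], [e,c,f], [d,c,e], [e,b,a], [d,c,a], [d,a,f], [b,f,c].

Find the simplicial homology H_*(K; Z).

We work with the vertex ordering a < b < c < d < e < f. The simplices of K, each written with vertices in increasing order, are:

  0-simplices (6): a, b, c, d, e, f
  1-simplices (15): ab, ac, ad, ae, af, bc, bd, be, bf, cd, ce, cf, de, df, ef
  2-simplices (10): abc, abe, acd, adf, aef, bcf, bde, bdf, cde, cef

Hence C_0 ≅ Z^6, C_1 ≅ Z^15, C_2 ≅ Z^10.

The boundary map ∂_1: C_1 → C_0 is given by ∂[p,q] = [q] − [p]. For instance
  ∂bd = d − b.
The 6×15 boundary matrix has rank 5 and Smith normal form diag(1,1,1,1,1).

Boundary ∂_2: C_2 → C_1 acts by ∂[p,q,r] = [q,r] − [p,r] + [p,q]. For instance
  ∂aef = ef − af + ae,
  ∂adf = df − af + ad.
The resulting 15×10 matrix has rank 10, and its Smith normal form has invariant factors (1,1,1,1,1,1,1,1,1,2).

Computing H_k = (kernel of ∂_k) / (image of ∂_{k+1}):

  H_0: rank C_0 − rank ∂_1 = 6 − 5 = 1, and the invariant factors of ∂_1 are all 1, so H_0 ≅ Z.
  H_1: rank ker ∂_1 − rank ∂_2 = (15 − 5) − 10 = 0, and ∂_2 has invariant factor 2 > 1, so H_1 ≅ Z/2.
  H_2: rank ker ∂_2 − rank ∂_3 = (10 − 10) − 0 = 0, and there is no ∂_3, so H_2 ≅ 0.

As a check, the Euler characteristic is 6 − 15 + 10 = 1, which agrees with 1 − 0 + 0 = 1.
(K is a triangulation of the real projective plane RP^2.)

H_0 = Z,  H_1 = Z/2,  H_2 = 0.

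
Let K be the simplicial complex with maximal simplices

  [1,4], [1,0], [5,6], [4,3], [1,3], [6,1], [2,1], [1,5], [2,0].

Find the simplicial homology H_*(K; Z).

We work with the vertex ordering 0 < 1 < 2 < 3 < 4 < 5 < 6. The simplices of K, each written with vertices in increasing order, are:

  0-simplices (7): [0], [1], [2], [3], [4], [5], [6]
  1-simplices (9): [0,1], [0,2], [1,2], [1,3], [1,4], [1,5], [1,6], [3,4], [5,6]

Hence C_0 ≅ Z^7, C_1 ≅ Z^9.

∂_1: C_1 → C_0 maps an edge to its endpoints' difference, ∂[p,q] = q − p.
The 7×9 boundary matrix has rank 6 and Smith normal form diag(1,1,1,1,1,1).

Computing H_k = (kernel of ∂_k) / (image of ∂_{k+1}):

  H_0: rank C_0 − rank ∂_1 = 7 − 6 = 1, and the invariant factors of ∂_1 are all 1, so H_0 ≅ Z.
  H_1: rank ker ∂_1 − rank ∂_2 = (9 − 6) − 0 = 3, and there is no ∂_2, so H_1 ≅ Z^3.

As a check, the Euler characteristic is 7 − 9 = -2, which agrees with 1 − 3 = -2.

H_0 = Z,  H_1 = Z^3.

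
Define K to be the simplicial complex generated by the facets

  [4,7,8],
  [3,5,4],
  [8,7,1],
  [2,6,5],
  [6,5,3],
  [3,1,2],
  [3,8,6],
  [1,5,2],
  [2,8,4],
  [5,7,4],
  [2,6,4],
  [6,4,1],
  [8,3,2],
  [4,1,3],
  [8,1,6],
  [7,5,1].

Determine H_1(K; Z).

H_1 ≅ Z^2.

We work with the vertex ordering 1 < 2 < 3 < 4 < 5 < 6 < 7 < 8. The simplices of K, each written with vertices in increasing order, are:

  0-simplices (8): [1], [2], [3], [4], [5], [6], [7], [8]
  1-simplices (24): (24 of them)
  2-simplices (16): [1,2,3], [1,2,5], [1,3,4], [1,4,6], [1,5,7], [1,6,8], [1,7,8], [2,3,8], [2,4,6], [2,4,8], [2,5,6], [3,4,5], [3,5,6], [3,6,8], [4,5,7], [4,7,8]

so the chain groups are C_0 ≅ Z^8, C_1 ≅ Z^24, C_2 ≅ Z^16.

The boundary map ∂_1: C_1 → C_0 is given by ∂[p,q] = [q] − [p]. For instance
  ∂[3,4] = [4] − [3].
This gives a 8×24 integer matrix of rank 7; reducing to Smith normal form yields diagonal entries (1,1,1,1,1,1,1).

The boundary map ∂_2: C_2 → C_1 acts by ∂[p,q,r] = [q,r] − [p,r] + [p,q]. For instance
  ∂[4,7,8] = [7,8] − [4,8] + [4,7],
  ∂[1,4,6] = [4,6] − [1,6] + [1,4].
The 24×16 boundary matrix has rank 15 and Smith normal form diag(1,1,1,1,1,1,1,1,1,1,1,1,1,1,1).

From H_k ≅ ker(∂_k) / im(∂_{k+1}) we obtain:

  H_1: rank ker ∂_1 − rank ∂_2 = (24 − 7) − 15 = 2, and the invariant factors of ∂_2 are all 1, so H_1 = Z^2.

(K is a triangulation of the torus T^2.)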